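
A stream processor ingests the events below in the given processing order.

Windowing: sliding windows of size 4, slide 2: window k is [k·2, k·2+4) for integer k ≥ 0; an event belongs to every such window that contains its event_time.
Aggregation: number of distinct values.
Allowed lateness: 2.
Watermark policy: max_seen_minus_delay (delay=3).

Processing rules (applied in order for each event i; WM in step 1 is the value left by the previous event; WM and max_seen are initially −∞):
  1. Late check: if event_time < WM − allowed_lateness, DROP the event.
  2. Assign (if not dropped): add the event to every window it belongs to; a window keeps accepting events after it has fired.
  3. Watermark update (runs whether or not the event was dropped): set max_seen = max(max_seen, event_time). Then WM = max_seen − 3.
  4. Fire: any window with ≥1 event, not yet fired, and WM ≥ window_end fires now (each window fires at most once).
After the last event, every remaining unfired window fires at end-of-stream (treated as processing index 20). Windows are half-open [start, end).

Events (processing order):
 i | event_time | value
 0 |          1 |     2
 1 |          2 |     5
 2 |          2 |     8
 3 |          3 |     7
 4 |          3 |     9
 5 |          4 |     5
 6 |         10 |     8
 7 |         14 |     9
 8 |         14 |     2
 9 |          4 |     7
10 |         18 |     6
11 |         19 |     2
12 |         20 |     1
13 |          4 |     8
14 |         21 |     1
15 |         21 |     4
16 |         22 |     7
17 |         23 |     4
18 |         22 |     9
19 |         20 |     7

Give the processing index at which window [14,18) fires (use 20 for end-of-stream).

i=0 t=1 v=2: → [0,4); WM=-2
i=1 t=2 v=5: → [2,6),[0,4); WM=-1
i=2 t=2 v=8: → [2,6),[0,4); WM=-1
i=3 t=3 v=7: → [2,6),[0,4); WM=0
i=4 t=3 v=9: → [2,6),[0,4); WM=0
i=5 t=4 v=5: → [4,8),[2,6); WM=1
i=6 t=10 v=8: → [10,14),[8,12); WM=7; [0,4) fires=5 [2,6) fires=4
i=7 t=14 v=9: → [14,18),[12,16); WM=11; [4,8) fires=1
i=8 t=14 v=2: → [14,18),[12,16); WM=11
i=9 t=4 v=7: DROP (t<11-2); WM=11
i=10 t=18 v=6: → [18,22),[16,20); WM=15; [8,12) fires=1 [10,14) fires=1
i=11 t=19 v=2: → [18,22),[16,20); WM=16; [12,16) fires=2
i=12 t=20 v=1: → [20,24),[18,22); WM=17
i=13 t=4 v=8: DROP (t<17-2); WM=17
i=14 t=21 v=1: → [20,24),[18,22); WM=18; [14,18) fires=2
i=15 t=21 v=4: → [20,24),[18,22); WM=18
i=16 t=22 v=7: → [22,26),[20,24); WM=19
i=17 t=23 v=4: → [22,26),[20,24); WM=20; [16,20) fires=2
i=18 t=22 v=9: → [22,26),[20,24); WM=20
i=19 t=20 v=7: → [20,24),[18,22); WM=20

14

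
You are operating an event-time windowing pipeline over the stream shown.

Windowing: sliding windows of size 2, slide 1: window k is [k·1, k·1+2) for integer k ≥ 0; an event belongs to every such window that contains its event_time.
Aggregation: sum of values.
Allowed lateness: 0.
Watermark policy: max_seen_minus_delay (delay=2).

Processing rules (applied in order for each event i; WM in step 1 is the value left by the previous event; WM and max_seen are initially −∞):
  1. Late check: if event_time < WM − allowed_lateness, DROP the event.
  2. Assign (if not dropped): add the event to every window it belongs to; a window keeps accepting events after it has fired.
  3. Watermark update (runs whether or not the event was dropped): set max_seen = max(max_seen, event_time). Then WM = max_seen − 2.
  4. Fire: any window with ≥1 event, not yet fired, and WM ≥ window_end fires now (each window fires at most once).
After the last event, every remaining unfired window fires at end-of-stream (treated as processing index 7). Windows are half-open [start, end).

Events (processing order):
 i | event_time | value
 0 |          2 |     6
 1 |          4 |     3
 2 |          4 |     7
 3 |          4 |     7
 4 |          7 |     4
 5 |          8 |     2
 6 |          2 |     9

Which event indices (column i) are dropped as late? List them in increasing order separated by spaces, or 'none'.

6

i=0 t=2 v=6: → [2,4),[1,3); WM=0
i=1 t=4 v=3: → [4,6),[3,5); WM=2
i=2 t=4 v=7: → [4,6),[3,5); WM=2
i=3 t=4 v=7: → [4,6),[3,5); WM=2
i=4 t=7 v=4: → [7,9),[6,8); WM=5; [1,3) fires=6 [2,4) fires=6 [3,5) fires=17
i=5 t=8 v=2: → [8,10),[7,9); WM=6; [4,6) fires=17
i=6 t=2 v=9: DROP (t<6-0); WM=6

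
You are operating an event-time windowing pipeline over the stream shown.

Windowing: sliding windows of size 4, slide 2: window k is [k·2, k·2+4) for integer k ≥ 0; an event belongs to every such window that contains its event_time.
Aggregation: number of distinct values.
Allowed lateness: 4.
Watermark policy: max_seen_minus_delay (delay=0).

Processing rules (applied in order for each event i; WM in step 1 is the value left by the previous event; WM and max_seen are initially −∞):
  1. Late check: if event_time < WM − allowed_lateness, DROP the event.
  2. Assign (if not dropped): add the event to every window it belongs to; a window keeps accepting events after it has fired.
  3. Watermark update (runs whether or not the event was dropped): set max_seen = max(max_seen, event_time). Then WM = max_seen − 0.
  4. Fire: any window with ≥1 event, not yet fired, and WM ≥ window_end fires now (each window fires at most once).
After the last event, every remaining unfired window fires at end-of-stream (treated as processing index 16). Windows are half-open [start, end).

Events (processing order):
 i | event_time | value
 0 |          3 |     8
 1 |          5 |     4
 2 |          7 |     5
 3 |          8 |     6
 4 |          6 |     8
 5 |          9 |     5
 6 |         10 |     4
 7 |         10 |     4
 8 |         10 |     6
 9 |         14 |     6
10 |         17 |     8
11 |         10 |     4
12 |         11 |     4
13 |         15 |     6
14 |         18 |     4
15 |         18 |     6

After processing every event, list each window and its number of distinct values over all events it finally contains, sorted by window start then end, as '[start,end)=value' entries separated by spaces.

[0,4)=1 [2,6)=2 [4,8)=3 [6,10)=3 [8,12)=3 [10,14)=2 [12,16)=1 [14,18)=2 [16,20)=3 [18,22)=2

i=0 t=3 v=8: → [2,6),[0,4); WM=3
i=1 t=5 v=4: → [4,8),[2,6); WM=5; [0,4) fires=1
i=2 t=7 v=5: → [6,10),[4,8); WM=7; [2,6) fires=2
i=3 t=8 v=6: → [8,12),[6,10); WM=8; [4,8) fires=2
i=4 t=6 v=8: → [6,10),[4,8); WM=8
i=5 t=9 v=5: → [8,12),[6,10); WM=9
i=6 t=10 v=4: → [10,14),[8,12); WM=10; [6,10) fires=3
i=7 t=10 v=4: → [10,14),[8,12); WM=10
i=8 t=10 v=6: → [10,14),[8,12); WM=10
i=9 t=14 v=6: → [14,18),[12,16); WM=14; [8,12) fires=3 [10,14) fires=2
i=10 t=17 v=8: → [16,20),[14,18); WM=17; [12,16) fires=1
i=11 t=10 v=4: DROP (t<17-4); WM=17
i=12 t=11 v=4: DROP (t<17-4); WM=17
i=13 t=15 v=6: → [14,18),[12,16); WM=17
i=14 t=18 v=4: → [18,22),[16,20); WM=18; [14,18) fires=2
i=15 t=18 v=6: → [18,22),[16,20); WM=18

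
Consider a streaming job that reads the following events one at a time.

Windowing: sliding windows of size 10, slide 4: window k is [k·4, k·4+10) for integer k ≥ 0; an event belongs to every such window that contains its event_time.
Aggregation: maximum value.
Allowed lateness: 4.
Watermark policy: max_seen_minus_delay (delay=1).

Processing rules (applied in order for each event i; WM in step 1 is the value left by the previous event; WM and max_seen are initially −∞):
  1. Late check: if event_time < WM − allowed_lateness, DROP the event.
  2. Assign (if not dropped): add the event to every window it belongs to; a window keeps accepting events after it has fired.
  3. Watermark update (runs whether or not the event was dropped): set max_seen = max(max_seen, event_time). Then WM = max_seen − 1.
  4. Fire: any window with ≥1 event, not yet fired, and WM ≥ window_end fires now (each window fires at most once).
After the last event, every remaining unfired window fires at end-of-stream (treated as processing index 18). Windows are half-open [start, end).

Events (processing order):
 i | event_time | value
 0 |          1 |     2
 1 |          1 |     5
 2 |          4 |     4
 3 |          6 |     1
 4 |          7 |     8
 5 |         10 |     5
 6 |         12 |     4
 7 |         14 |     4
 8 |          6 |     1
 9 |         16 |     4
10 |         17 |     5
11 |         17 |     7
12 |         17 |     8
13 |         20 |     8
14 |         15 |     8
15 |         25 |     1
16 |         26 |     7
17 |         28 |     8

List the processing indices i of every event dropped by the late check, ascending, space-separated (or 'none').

i=0 t=1 v=2: → [0,10); WM=0
i=1 t=1 v=5: → [0,10); WM=0
i=2 t=4 v=4: → [4,14),[0,10); WM=3
i=3 t=6 v=1: → [4,14),[0,10); WM=5
i=4 t=7 v=8: → [4,14),[0,10); WM=6
i=5 t=10 v=5: → [8,18),[4,14); WM=9
i=6 t=12 v=4: → [12,22),[8,18),[4,14); WM=11; [0,10) fires=8
i=7 t=14 v=4: → [12,22),[8,18); WM=13
i=8 t=6 v=1: DROP (t<13-4); WM=13
i=9 t=16 v=4: → [16,26),[12,22),[8,18); WM=15; [4,14) fires=8
i=10 t=17 v=5: → [16,26),[12,22),[8,18); WM=16
i=11 t=17 v=7: → [16,26),[12,22),[8,18); WM=16
i=12 t=17 v=8: → [16,26),[12,22),[8,18); WM=16
i=13 t=20 v=8: → [20,30),[16,26),[12,22); WM=19; [8,18) fires=8
i=14 t=15 v=8: → [12,22),[8,18); WM=19
i=15 t=25 v=1: → [24,34),[20,30),[16,26); WM=24; [12,22) fires=8
i=16 t=26 v=7: → [24,34),[20,30); WM=25
i=17 t=28 v=8: → [28,38),[24,34),[20,30); WM=27; [16,26) fires=8

8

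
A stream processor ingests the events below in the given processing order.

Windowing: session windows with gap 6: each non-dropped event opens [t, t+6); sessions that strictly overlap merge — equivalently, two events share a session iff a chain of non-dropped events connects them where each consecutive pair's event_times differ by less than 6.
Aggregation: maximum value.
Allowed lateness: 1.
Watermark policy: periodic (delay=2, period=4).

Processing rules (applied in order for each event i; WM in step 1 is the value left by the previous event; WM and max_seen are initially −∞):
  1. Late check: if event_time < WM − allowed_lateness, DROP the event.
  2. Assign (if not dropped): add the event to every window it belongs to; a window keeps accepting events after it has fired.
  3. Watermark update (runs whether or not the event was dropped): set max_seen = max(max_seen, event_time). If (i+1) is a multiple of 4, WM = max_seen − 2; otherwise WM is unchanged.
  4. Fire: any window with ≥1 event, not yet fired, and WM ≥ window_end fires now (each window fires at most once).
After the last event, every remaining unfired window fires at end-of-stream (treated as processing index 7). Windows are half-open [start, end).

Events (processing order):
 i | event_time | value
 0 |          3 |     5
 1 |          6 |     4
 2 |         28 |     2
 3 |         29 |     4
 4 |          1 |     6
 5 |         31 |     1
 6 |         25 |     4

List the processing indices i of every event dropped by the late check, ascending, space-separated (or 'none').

i=0 t=3 v=5: → [3,9); WM=−∞
i=1 t=6 v=4: → [3,12); WM=−∞
i=2 t=28 v=2: → [28,34); WM=−∞
i=3 t=29 v=4: → [28,35); WM=27
i=4 t=1 v=6: DROP (t<27-1); WM=27
i=5 t=31 v=1: → [28,37); WM=27
i=6 t=25 v=4: DROP (t<27-1); WM=27

4 6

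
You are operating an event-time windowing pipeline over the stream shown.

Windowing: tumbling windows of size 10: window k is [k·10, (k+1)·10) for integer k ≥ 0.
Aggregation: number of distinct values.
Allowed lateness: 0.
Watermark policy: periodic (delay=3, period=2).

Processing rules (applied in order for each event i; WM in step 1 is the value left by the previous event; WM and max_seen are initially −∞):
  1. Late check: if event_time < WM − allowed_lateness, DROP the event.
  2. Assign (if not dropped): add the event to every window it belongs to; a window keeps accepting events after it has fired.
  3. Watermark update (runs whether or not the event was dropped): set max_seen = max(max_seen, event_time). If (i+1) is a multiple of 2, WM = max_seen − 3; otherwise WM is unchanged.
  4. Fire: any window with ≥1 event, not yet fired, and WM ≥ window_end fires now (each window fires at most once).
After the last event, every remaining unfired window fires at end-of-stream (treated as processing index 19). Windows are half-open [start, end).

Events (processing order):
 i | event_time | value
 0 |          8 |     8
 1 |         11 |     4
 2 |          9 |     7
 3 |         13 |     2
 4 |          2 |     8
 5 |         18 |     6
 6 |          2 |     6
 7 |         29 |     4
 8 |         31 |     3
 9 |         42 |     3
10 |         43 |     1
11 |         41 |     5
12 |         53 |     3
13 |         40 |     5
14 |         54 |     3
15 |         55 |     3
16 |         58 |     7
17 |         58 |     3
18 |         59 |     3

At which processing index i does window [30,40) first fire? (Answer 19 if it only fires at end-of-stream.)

i=0 t=8 v=8: → [0,10); WM=−∞
i=1 t=11 v=4: → [10,20); WM=8
i=2 t=9 v=7: → [0,10); WM=8
i=3 t=13 v=2: → [10,20); WM=10; [0,10) fires=2
i=4 t=2 v=8: DROP (t<10-0); WM=10
i=5 t=18 v=6: → [10,20); WM=15
i=6 t=2 v=6: DROP (t<15-0); WM=15
i=7 t=29 v=4: → [20,30); WM=26; [10,20) fires=3
i=8 t=31 v=3: → [30,40); WM=26
i=9 t=42 v=3: → [40,50); WM=39; [20,30) fires=1
i=10 t=43 v=1: → [40,50); WM=39
i=11 t=41 v=5: → [40,50); WM=40; [30,40) fires=1
i=12 t=53 v=3: → [50,60); WM=40
i=13 t=40 v=5: → [40,50); WM=50; [40,50) fires=3
i=14 t=54 v=3: → [50,60); WM=50
i=15 t=55 v=3: → [50,60); WM=52
i=16 t=58 v=7: → [50,60); WM=52
i=17 t=58 v=3: → [50,60); WM=55
i=18 t=59 v=3: → [50,60); WM=55

11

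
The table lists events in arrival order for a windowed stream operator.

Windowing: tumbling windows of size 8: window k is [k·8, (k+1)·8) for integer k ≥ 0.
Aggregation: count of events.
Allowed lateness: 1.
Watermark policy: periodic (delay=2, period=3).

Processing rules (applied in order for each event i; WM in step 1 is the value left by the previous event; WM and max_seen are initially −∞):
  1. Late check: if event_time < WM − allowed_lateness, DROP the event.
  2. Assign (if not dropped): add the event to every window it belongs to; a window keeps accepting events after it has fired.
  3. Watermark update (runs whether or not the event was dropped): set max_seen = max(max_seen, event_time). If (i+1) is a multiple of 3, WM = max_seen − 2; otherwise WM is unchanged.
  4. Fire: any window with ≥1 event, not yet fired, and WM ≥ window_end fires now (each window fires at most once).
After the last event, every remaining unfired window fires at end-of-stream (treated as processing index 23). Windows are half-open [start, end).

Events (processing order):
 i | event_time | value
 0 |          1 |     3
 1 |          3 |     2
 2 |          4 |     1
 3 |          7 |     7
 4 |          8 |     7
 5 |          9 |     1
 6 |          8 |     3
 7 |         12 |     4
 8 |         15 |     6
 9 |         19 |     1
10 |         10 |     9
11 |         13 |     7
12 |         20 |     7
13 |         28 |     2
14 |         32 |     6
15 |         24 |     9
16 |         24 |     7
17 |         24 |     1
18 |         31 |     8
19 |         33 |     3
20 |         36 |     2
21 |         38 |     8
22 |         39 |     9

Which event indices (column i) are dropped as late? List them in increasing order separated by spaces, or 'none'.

i=0 t=1 v=3: → [0,8); WM=−∞
i=1 t=3 v=2: → [0,8); WM=−∞
i=2 t=4 v=1: → [0,8); WM=2
i=3 t=7 v=7: → [0,8); WM=2
i=4 t=8 v=7: → [8,16); WM=2
i=5 t=9 v=1: → [8,16); WM=7
i=6 t=8 v=3: → [8,16); WM=7
i=7 t=12 v=4: → [8,16); WM=7
i=8 t=15 v=6: → [8,16); WM=13; [0,8) fires=4
i=9 t=19 v=1: → [16,24); WM=13
i=10 t=10 v=9: DROP (t<13-1); WM=13
i=11 t=13 v=7: → [8,16); WM=17; [8,16) fires=6
i=12 t=20 v=7: → [16,24); WM=17
i=13 t=28 v=2: → [24,32); WM=17
i=14 t=32 v=6: → [32,40); WM=30; [16,24) fires=2
i=15 t=24 v=9: DROP (t<30-1); WM=30
i=16 t=24 v=7: DROP (t<30-1); WM=30
i=17 t=24 v=1: DROP (t<30-1); WM=30
i=18 t=31 v=8: → [24,32); WM=30
i=19 t=33 v=3: → [32,40); WM=30
i=20 t=36 v=2: → [32,40); WM=34; [24,32) fires=2
i=21 t=38 v=8: → [32,40); WM=34
i=22 t=39 v=9: → [32,40); WM=34

10 15 16 17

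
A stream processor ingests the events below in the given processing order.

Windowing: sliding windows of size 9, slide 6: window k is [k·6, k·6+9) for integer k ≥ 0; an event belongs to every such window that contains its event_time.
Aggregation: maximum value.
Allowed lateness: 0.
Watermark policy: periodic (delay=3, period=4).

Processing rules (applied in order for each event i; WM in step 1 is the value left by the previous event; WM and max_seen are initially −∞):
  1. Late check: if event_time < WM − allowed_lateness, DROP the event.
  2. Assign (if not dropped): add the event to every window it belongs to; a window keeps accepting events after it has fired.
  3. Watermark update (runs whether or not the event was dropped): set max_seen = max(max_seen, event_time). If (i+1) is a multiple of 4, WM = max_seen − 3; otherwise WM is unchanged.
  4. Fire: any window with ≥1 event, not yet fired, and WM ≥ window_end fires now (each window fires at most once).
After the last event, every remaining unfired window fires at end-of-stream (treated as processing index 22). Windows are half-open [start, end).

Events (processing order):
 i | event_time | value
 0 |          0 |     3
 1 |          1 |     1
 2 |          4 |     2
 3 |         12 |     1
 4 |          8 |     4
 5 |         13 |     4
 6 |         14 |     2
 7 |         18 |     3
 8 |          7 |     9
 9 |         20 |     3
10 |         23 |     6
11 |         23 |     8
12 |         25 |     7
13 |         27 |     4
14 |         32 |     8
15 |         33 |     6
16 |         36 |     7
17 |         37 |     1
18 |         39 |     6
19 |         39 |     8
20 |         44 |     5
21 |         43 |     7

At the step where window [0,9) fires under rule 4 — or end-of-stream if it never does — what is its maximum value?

3

i=0 t=0 v=3: → [0,9); WM=−∞
i=1 t=1 v=1: → [0,9); WM=−∞
i=2 t=4 v=2: → [0,9); WM=−∞
i=3 t=12 v=1: → [12,21),[6,15); WM=9; [0,9) fires=3
i=4 t=8 v=4: DROP (t<9-0); WM=9
i=5 t=13 v=4: → [12,21),[6,15); WM=9
i=6 t=14 v=2: → [12,21),[6,15); WM=9
i=7 t=18 v=3: → [18,27),[12,21); WM=15; [6,15) fires=4
i=8 t=7 v=9: DROP (t<15-0); WM=15
i=9 t=20 v=3: → [18,27),[12,21); WM=15
i=10 t=23 v=6: → [18,27); WM=15
i=11 t=23 v=8: → [18,27); WM=20
i=12 t=25 v=7: → [24,33),[18,27); WM=20
i=13 t=27 v=4: → [24,33); WM=20
i=14 t=32 v=8: → [30,39),[24,33); WM=20
i=15 t=33 v=6: → [30,39); WM=30; [12,21) fires=4 [18,27) fires=8
i=16 t=36 v=7: → [36,45),[30,39); WM=30
i=17 t=37 v=1: → [36,45),[30,39); WM=30
i=18 t=39 v=6: → [36,45); WM=30
i=19 t=39 v=8: → [36,45); WM=36; [24,33) fires=8
i=20 t=44 v=5: → [42,51),[36,45); WM=36
i=21 t=43 v=7: → [42,51),[36,45); WM=36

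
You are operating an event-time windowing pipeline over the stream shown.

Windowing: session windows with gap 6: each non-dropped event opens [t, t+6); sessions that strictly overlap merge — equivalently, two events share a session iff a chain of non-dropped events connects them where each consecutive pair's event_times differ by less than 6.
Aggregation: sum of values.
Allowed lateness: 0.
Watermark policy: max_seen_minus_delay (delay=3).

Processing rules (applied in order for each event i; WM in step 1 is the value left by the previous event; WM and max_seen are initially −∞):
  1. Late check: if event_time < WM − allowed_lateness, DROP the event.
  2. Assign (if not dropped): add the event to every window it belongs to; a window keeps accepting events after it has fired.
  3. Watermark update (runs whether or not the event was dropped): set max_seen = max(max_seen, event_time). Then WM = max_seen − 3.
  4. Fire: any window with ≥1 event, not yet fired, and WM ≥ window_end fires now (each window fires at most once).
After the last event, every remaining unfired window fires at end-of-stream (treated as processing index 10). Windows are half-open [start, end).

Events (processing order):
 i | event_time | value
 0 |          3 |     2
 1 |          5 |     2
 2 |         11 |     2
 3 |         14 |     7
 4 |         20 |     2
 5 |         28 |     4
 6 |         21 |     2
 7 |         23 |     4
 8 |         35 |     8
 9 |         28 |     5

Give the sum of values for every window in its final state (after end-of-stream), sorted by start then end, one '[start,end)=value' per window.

i=0 t=3 v=2: → [3,9); WM=0
i=1 t=5 v=2: → [3,11); WM=2
i=2 t=11 v=2: → [11,17); WM=8
i=3 t=14 v=7: → [11,20); WM=11
i=4 t=20 v=2: → [20,26); WM=17
i=5 t=28 v=4: → [28,34); WM=25
i=6 t=21 v=2: DROP (t<25-0); WM=25
i=7 t=23 v=4: DROP (t<25-0); WM=25
i=8 t=35 v=8: → [35,41); WM=32
i=9 t=28 v=5: DROP (t<32-0); WM=32

[3,11)=4 [11,20)=9 [20,26)=2 [28,34)=4 [35,41)=8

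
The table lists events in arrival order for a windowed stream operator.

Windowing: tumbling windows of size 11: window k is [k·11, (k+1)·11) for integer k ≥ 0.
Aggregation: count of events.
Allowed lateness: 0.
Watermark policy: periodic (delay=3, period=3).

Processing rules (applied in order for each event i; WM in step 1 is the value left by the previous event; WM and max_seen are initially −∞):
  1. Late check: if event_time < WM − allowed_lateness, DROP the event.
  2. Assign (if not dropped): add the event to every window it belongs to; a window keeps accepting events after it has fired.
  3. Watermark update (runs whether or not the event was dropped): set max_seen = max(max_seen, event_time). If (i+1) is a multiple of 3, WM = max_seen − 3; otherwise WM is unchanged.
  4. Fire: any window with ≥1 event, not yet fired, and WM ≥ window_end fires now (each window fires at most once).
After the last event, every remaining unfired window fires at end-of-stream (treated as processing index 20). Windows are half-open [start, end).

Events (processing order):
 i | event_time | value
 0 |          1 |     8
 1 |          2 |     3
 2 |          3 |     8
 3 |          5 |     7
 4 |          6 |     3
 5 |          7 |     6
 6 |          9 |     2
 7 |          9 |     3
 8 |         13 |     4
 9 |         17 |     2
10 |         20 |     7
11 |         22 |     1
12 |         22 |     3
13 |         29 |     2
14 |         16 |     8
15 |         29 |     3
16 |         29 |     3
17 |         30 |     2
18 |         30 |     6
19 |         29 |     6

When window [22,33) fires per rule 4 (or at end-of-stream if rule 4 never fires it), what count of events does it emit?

8

i=0 t=1 v=8: → [0,11); WM=−∞
i=1 t=2 v=3: → [0,11); WM=−∞
i=2 t=3 v=8: → [0,11); WM=0
i=3 t=5 v=7: → [0,11); WM=0
i=4 t=6 v=3: → [0,11); WM=0
i=5 t=7 v=6: → [0,11); WM=4
i=6 t=9 v=2: → [0,11); WM=4
i=7 t=9 v=3: → [0,11); WM=4
i=8 t=13 v=4: → [11,22); WM=10
i=9 t=17 v=2: → [11,22); WM=10
i=10 t=20 v=7: → [11,22); WM=10
i=11 t=22 v=1: → [22,33); WM=19; [0,11) fires=8
i=12 t=22 v=3: → [22,33); WM=19
i=13 t=29 v=2: → [22,33); WM=19
i=14 t=16 v=8: DROP (t<19-0); WM=26; [11,22) fires=3
i=15 t=29 v=3: → [22,33); WM=26
i=16 t=29 v=3: → [22,33); WM=26
i=17 t=30 v=2: → [22,33); WM=27
i=18 t=30 v=6: → [22,33); WM=27
i=19 t=29 v=6: → [22,33); WM=27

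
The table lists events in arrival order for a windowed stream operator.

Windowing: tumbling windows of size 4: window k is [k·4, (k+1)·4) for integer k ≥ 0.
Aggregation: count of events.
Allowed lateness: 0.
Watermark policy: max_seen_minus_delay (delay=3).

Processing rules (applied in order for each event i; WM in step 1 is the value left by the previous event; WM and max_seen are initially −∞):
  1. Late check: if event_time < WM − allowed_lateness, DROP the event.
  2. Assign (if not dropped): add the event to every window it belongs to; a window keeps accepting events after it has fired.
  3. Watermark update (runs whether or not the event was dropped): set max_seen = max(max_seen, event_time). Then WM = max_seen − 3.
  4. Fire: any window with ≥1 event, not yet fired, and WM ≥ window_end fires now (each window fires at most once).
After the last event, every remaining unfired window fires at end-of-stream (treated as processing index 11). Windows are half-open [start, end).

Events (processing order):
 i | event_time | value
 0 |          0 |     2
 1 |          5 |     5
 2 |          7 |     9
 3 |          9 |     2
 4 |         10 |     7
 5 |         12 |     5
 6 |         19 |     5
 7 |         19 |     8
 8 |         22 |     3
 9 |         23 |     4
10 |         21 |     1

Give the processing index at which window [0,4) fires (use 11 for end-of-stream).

2

i=0 t=0 v=2: → [0,4); WM=-3
i=1 t=5 v=5: → [4,8); WM=2
i=2 t=7 v=9: → [4,8); WM=4; [0,4) fires=1
i=3 t=9 v=2: → [8,12); WM=6
i=4 t=10 v=7: → [8,12); WM=7
i=5 t=12 v=5: → [12,16); WM=9; [4,8) fires=2
i=6 t=19 v=5: → [16,20); WM=16; [8,12) fires=2 [12,16) fires=1
i=7 t=19 v=8: → [16,20); WM=16
i=8 t=22 v=3: → [20,24); WM=19
i=9 t=23 v=4: → [20,24); WM=20; [16,20) fires=2
i=10 t=21 v=1: → [20,24); WM=20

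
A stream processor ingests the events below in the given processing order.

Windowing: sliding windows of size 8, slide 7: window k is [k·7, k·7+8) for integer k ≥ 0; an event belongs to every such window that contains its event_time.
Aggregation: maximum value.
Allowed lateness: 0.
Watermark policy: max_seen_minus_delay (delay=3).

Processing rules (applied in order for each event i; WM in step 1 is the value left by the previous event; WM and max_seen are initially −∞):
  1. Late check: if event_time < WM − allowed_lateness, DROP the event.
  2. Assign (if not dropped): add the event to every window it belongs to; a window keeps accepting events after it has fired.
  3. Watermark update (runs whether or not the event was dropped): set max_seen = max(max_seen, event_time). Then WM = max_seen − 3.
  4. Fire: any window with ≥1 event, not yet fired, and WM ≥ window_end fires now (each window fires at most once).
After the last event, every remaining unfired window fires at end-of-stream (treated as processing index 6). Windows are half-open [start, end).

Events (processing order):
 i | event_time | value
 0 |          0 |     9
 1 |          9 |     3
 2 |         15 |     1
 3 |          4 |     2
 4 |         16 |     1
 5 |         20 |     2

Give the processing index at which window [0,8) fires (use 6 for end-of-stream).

2

i=0 t=0 v=9: → [0,8); WM=-3
i=1 t=9 v=3: → [7,15); WM=6
i=2 t=15 v=1: → [14,22); WM=12; [0,8) fires=9
i=3 t=4 v=2: DROP (t<12-0); WM=12
i=4 t=16 v=1: → [14,22); WM=13
i=5 t=20 v=2: → [14,22); WM=17; [7,15) fires=3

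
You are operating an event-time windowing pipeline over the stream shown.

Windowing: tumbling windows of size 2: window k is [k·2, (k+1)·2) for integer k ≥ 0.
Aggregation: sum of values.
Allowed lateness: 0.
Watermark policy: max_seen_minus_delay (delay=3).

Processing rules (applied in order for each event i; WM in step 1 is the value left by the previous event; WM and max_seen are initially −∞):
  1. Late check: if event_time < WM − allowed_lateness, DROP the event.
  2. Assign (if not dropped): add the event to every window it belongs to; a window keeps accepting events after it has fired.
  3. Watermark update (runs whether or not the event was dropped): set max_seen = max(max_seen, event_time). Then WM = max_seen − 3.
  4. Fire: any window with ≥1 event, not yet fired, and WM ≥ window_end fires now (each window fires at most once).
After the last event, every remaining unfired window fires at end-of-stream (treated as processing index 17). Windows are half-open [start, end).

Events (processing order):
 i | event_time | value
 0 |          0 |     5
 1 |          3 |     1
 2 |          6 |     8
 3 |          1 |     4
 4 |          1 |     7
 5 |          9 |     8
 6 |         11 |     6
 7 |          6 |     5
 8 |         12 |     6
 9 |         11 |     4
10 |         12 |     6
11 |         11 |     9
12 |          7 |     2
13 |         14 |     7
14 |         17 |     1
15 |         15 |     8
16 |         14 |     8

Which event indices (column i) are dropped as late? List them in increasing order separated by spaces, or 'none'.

3 4 7 12

i=0 t=0 v=5: → [0,2); WM=-3
i=1 t=3 v=1: → [2,4); WM=0
i=2 t=6 v=8: → [6,8); WM=3; [0,2) fires=5
i=3 t=1 v=4: DROP (t<3-0); WM=3
i=4 t=1 v=7: DROP (t<3-0); WM=3
i=5 t=9 v=8: → [8,10); WM=6; [2,4) fires=1
i=6 t=11 v=6: → [10,12); WM=8; [6,8) fires=8
i=7 t=6 v=5: DROP (t<8-0); WM=8
i=8 t=12 v=6: → [12,14); WM=9
i=9 t=11 v=4: → [10,12); WM=9
i=10 t=12 v=6: → [12,14); WM=9
i=11 t=11 v=9: → [10,12); WM=9
i=12 t=7 v=2: DROP (t<9-0); WM=9
i=13 t=14 v=7: → [14,16); WM=11; [8,10) fires=8
i=14 t=17 v=1: → [16,18); WM=14; [10,12) fires=19 [12,14) fires=12
i=15 t=15 v=8: → [14,16); WM=14
i=16 t=14 v=8: → [14,16); WM=14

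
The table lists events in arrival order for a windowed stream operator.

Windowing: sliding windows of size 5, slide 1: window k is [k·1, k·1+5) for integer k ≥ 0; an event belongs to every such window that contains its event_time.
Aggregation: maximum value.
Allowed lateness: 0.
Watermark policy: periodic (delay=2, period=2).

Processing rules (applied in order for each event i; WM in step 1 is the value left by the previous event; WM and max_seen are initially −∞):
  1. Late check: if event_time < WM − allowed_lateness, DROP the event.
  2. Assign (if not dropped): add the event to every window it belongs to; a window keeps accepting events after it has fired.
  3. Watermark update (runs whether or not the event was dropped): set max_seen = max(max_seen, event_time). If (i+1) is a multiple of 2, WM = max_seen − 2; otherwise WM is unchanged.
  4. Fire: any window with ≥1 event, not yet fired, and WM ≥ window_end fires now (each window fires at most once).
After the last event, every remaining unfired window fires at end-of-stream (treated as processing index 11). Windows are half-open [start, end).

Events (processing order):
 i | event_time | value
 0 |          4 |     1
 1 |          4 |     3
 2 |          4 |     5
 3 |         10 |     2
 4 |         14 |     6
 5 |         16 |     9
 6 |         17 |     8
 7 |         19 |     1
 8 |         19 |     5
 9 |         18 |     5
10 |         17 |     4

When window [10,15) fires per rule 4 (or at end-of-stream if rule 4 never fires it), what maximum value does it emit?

6

i=0 t=4 v=1: → [4,9),[3,8),[2,7),[1,6),[0,5); WM=−∞
i=1 t=4 v=3: → [4,9),[3,8),[2,7),[1,6),[0,5); WM=2
i=2 t=4 v=5: → [4,9),[3,8),[2,7),[1,6),[0,5); WM=2
i=3 t=10 v=2: → [10,15),[9,14),[8,13),[7,12),[6,11); WM=8; [0,5) fires=5 [1,6) fires=5 [2,7) fires=5 [3,8) fires=5
i=4 t=14 v=6: → [14,19),[13,18),[12,17),[11,16),[10,15); WM=8
i=5 t=16 v=9: → [16,21),[15,20),[14,19),[13,18),[12,17); WM=14; [4,9) fires=5 [6,11) fires=2 [7,12) fires=2 [8,13) fires=2 [9,14) fires=2
i=6 t=17 v=8: → [17,22),[16,21),[15,20),[14,19),[13,18); WM=14
i=7 t=19 v=1: → [19,24),[18,23),[17,22),[16,21),[15,20); WM=17; [10,15) fires=6 [11,16) fires=6 [12,17) fires=9
i=8 t=19 v=5: → [19,24),[18,23),[17,22),[16,21),[15,20); WM=17
i=9 t=18 v=5: → [18,23),[17,22),[16,21),[15,20),[14,19); WM=17
i=10 t=17 v=4: → [17,22),[16,21),[15,20),[14,19),[13,18); WM=17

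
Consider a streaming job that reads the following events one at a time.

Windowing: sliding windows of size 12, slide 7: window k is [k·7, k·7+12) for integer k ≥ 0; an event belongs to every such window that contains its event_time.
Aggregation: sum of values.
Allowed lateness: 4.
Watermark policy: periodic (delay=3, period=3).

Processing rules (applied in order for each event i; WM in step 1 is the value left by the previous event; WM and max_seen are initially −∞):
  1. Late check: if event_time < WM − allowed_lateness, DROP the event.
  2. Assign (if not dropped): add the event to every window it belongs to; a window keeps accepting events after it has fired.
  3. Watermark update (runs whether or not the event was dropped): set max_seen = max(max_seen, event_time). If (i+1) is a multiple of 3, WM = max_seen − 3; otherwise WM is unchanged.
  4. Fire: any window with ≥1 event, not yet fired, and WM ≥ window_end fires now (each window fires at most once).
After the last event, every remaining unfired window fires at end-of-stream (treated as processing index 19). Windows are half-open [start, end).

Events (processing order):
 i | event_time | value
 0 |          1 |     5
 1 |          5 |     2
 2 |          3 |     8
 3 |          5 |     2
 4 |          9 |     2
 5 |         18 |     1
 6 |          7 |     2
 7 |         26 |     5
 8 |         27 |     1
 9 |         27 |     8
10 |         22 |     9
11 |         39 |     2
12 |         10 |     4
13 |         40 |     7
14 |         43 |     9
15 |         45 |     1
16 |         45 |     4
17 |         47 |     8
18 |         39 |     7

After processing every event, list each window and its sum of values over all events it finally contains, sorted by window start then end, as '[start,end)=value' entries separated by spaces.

i=0 t=1 v=5: → [0,12); WM=−∞
i=1 t=5 v=2: → [0,12); WM=−∞
i=2 t=3 v=8: → [0,12); WM=2
i=3 t=5 v=2: → [0,12); WM=2
i=4 t=9 v=2: → [7,19),[0,12); WM=2
i=5 t=18 v=1: → [14,26),[7,19); WM=15; [0,12) fires=19
i=6 t=7 v=2: DROP (t<15-4); WM=15
i=7 t=26 v=5: → [21,33); WM=15
i=8 t=27 v=1: → [21,33); WM=24; [7,19) fires=3
i=9 t=27 v=8: → [21,33); WM=24
i=10 t=22 v=9: → [21,33),[14,26); WM=24
i=11 t=39 v=2: → [35,47),[28,40); WM=36; [14,26) fires=10 [21,33) fires=23
i=12 t=10 v=4: DROP (t<36-4); WM=36
i=13 t=40 v=7: → [35,47); WM=36
i=14 t=43 v=9: → [42,54),[35,47); WM=40; [28,40) fires=2
i=15 t=45 v=1: → [42,54),[35,47); WM=40
i=16 t=45 v=4: → [42,54),[35,47); WM=40
i=17 t=47 v=8: → [42,54); WM=44
i=18 t=39 v=7: DROP (t<44-4); WM=44

[0,12)=19 [7,19)=3 [14,26)=10 [21,33)=23 [28,40)=2 [35,47)=23 [42,54)=22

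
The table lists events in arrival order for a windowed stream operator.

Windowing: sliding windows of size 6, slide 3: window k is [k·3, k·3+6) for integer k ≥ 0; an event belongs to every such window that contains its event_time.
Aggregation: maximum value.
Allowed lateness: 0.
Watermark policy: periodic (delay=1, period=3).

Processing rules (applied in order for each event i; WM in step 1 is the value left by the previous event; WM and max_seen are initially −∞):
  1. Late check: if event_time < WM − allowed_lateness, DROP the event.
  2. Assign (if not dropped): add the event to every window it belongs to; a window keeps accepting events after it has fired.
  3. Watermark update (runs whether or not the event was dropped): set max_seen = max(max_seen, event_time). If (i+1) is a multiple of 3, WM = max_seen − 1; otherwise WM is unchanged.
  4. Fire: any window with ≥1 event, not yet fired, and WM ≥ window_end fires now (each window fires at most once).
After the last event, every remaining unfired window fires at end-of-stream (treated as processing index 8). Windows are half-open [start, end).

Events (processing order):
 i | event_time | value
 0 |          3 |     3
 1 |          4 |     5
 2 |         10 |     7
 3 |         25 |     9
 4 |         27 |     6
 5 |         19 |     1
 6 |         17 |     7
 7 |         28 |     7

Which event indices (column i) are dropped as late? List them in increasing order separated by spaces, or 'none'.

i=0 t=3 v=3: → [3,9),[0,6); WM=−∞
i=1 t=4 v=5: → [3,9),[0,6); WM=−∞
i=2 t=10 v=7: → [9,15),[6,12); WM=9; [0,6) fires=5 [3,9) fires=5
i=3 t=25 v=9: → [24,30),[21,27); WM=9
i=4 t=27 v=6: → [27,33),[24,30); WM=9
i=5 t=19 v=1: → [18,24),[15,21); WM=26; [6,12) fires=7 [9,15) fires=7 [15,21) fires=1 [18,24) fires=1
i=6 t=17 v=7: DROP (t<26-0); WM=26
i=7 t=28 v=7: → [27,33),[24,30); WM=26

6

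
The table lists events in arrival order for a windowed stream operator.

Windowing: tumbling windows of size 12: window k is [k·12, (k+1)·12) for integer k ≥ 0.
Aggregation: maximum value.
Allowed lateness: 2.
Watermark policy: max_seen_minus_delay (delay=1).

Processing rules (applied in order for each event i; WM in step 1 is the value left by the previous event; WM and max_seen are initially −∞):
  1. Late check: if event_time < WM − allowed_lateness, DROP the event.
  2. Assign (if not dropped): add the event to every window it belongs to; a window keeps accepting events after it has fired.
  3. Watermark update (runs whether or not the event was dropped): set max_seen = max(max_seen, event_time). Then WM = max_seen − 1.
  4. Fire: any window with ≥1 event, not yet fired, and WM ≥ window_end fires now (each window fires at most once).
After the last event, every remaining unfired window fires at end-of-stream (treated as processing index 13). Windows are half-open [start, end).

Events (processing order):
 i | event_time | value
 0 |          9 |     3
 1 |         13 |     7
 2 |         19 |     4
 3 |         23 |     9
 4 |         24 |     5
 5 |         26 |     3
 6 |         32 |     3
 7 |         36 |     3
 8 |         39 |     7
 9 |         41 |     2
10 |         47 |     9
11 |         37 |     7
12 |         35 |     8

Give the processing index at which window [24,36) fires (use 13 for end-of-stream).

i=0 t=9 v=3: → [0,12); WM=8
i=1 t=13 v=7: → [12,24); WM=12; [0,12) fires=3
i=2 t=19 v=4: → [12,24); WM=18
i=3 t=23 v=9: → [12,24); WM=22
i=4 t=24 v=5: → [24,36); WM=23
i=5 t=26 v=3: → [24,36); WM=25; [12,24) fires=9
i=6 t=32 v=3: → [24,36); WM=31
i=7 t=36 v=3: → [36,48); WM=35
i=8 t=39 v=7: → [36,48); WM=38; [24,36) fires=5
i=9 t=41 v=2: → [36,48); WM=40
i=10 t=47 v=9: → [36,48); WM=46
i=11 t=37 v=7: DROP (t<46-2); WM=46
i=12 t=35 v=8: DROP (t<46-2); WM=46

8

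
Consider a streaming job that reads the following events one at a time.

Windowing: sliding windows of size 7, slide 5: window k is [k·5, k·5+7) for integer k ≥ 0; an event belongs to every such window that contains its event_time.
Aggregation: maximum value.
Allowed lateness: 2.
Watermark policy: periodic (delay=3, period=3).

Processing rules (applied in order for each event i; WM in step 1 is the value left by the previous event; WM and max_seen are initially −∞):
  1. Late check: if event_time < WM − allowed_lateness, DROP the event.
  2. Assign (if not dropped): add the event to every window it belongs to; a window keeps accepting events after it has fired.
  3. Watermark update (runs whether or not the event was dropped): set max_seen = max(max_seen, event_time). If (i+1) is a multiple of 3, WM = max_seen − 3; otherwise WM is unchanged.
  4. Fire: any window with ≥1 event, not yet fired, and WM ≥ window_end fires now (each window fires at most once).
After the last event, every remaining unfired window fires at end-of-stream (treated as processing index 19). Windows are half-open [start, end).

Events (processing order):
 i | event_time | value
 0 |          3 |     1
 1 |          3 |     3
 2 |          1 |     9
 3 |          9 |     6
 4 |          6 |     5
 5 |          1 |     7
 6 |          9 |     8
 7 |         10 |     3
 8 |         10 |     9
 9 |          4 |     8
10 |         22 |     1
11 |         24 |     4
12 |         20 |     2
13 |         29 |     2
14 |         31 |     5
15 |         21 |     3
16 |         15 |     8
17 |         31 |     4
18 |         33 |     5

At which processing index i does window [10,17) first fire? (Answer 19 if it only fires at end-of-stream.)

11

i=0 t=3 v=1: → [0,7); WM=−∞
i=1 t=3 v=3: → [0,7); WM=−∞
i=2 t=1 v=9: → [0,7); WM=0
i=3 t=9 v=6: → [5,12); WM=0
i=4 t=6 v=5: → [5,12),[0,7); WM=0
i=5 t=1 v=7: → [0,7); WM=6
i=6 t=9 v=8: → [5,12); WM=6
i=7 t=10 v=3: → [10,17),[5,12); WM=6
i=8 t=10 v=9: → [10,17),[5,12); WM=7; [0,7) fires=9
i=9 t=4 v=8: DROP (t<7-2); WM=7
i=10 t=22 v=1: → [20,27); WM=7
i=11 t=24 v=4: → [20,27); WM=21; [5,12) fires=9 [10,17) fires=9
i=12 t=20 v=2: → [20,27),[15,22); WM=21
i=13 t=29 v=2: → [25,32); WM=21
i=14 t=31 v=5: → [30,37),[25,32); WM=28; [15,22) fires=2 [20,27) fires=4
i=15 t=21 v=3: DROP (t<28-2); WM=28
i=16 t=15 v=8: DROP (t<28-2); WM=28
i=17 t=31 v=4: → [30,37),[25,32); WM=28
i=18 t=33 v=5: → [30,37); WM=28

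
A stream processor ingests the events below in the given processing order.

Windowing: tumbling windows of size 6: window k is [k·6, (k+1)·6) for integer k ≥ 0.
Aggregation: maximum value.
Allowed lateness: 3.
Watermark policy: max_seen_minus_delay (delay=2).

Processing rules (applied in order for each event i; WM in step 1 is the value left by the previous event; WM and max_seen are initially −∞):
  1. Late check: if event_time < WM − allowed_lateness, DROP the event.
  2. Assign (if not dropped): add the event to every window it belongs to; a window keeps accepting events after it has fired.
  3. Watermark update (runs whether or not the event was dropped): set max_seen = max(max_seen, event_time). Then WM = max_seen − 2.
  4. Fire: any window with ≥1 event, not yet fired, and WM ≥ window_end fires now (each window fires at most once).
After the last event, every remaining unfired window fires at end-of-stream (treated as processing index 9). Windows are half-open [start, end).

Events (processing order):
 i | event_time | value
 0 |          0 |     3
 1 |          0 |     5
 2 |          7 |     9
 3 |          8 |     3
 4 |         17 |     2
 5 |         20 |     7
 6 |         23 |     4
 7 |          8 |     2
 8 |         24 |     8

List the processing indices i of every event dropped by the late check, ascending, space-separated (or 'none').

7

i=0 t=0 v=3: → [0,6); WM=-2
i=1 t=0 v=5: → [0,6); WM=-2
i=2 t=7 v=9: → [6,12); WM=5
i=3 t=8 v=3: → [6,12); WM=6; [0,6) fires=5
i=4 t=17 v=2: → [12,18); WM=15; [6,12) fires=9
i=5 t=20 v=7: → [18,24); WM=18; [12,18) fires=2
i=6 t=23 v=4: → [18,24); WM=21
i=7 t=8 v=2: DROP (t<21-3); WM=21
i=8 t=24 v=8: → [24,30); WM=22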